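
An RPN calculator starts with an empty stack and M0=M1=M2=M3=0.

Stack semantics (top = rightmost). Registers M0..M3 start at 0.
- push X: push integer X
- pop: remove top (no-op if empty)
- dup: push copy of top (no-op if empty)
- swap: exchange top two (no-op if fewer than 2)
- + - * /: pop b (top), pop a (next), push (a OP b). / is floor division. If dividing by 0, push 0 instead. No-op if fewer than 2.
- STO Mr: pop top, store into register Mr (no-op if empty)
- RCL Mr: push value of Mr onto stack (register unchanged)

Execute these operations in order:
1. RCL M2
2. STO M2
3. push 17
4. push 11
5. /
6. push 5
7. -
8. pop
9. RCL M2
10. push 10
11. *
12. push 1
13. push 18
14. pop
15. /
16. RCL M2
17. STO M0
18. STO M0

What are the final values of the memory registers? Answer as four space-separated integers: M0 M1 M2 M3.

Answer: 0 0 0 0

Derivation:
After op 1 (RCL M2): stack=[0] mem=[0,0,0,0]
After op 2 (STO M2): stack=[empty] mem=[0,0,0,0]
After op 3 (push 17): stack=[17] mem=[0,0,0,0]
After op 4 (push 11): stack=[17,11] mem=[0,0,0,0]
After op 5 (/): stack=[1] mem=[0,0,0,0]
After op 6 (push 5): stack=[1,5] mem=[0,0,0,0]
After op 7 (-): stack=[-4] mem=[0,0,0,0]
After op 8 (pop): stack=[empty] mem=[0,0,0,0]
After op 9 (RCL M2): stack=[0] mem=[0,0,0,0]
After op 10 (push 10): stack=[0,10] mem=[0,0,0,0]
After op 11 (*): stack=[0] mem=[0,0,0,0]
After op 12 (push 1): stack=[0,1] mem=[0,0,0,0]
After op 13 (push 18): stack=[0,1,18] mem=[0,0,0,0]
After op 14 (pop): stack=[0,1] mem=[0,0,0,0]
After op 15 (/): stack=[0] mem=[0,0,0,0]
After op 16 (RCL M2): stack=[0,0] mem=[0,0,0,0]
After op 17 (STO M0): stack=[0] mem=[0,0,0,0]
After op 18 (STO M0): stack=[empty] mem=[0,0,0,0]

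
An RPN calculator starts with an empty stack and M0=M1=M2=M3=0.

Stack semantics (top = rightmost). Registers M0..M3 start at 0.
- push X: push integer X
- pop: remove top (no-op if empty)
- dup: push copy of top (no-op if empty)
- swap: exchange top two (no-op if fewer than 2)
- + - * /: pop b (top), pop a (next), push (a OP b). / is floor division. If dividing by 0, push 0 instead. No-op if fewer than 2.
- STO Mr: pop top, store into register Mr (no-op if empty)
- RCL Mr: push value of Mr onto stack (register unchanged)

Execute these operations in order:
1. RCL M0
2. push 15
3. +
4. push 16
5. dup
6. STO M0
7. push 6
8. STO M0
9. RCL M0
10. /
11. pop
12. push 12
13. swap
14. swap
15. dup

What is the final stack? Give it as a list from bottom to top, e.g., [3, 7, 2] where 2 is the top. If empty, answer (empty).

After op 1 (RCL M0): stack=[0] mem=[0,0,0,0]
After op 2 (push 15): stack=[0,15] mem=[0,0,0,0]
After op 3 (+): stack=[15] mem=[0,0,0,0]
After op 4 (push 16): stack=[15,16] mem=[0,0,0,0]
After op 5 (dup): stack=[15,16,16] mem=[0,0,0,0]
After op 6 (STO M0): stack=[15,16] mem=[16,0,0,0]
After op 7 (push 6): stack=[15,16,6] mem=[16,0,0,0]
After op 8 (STO M0): stack=[15,16] mem=[6,0,0,0]
After op 9 (RCL M0): stack=[15,16,6] mem=[6,0,0,0]
After op 10 (/): stack=[15,2] mem=[6,0,0,0]
After op 11 (pop): stack=[15] mem=[6,0,0,0]
After op 12 (push 12): stack=[15,12] mem=[6,0,0,0]
After op 13 (swap): stack=[12,15] mem=[6,0,0,0]
After op 14 (swap): stack=[15,12] mem=[6,0,0,0]
After op 15 (dup): stack=[15,12,12] mem=[6,0,0,0]

Answer: [15, 12, 12]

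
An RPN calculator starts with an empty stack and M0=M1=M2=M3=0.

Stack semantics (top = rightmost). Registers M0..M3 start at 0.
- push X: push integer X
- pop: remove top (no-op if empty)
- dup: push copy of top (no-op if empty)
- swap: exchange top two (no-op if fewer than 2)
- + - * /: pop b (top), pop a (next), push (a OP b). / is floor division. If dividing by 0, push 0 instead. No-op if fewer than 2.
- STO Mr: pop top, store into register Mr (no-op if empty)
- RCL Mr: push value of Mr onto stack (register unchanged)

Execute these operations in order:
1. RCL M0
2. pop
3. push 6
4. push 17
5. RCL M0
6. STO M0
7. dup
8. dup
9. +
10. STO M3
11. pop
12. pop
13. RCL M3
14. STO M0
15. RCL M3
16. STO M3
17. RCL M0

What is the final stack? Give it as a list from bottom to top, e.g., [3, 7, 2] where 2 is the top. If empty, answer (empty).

After op 1 (RCL M0): stack=[0] mem=[0,0,0,0]
After op 2 (pop): stack=[empty] mem=[0,0,0,0]
After op 3 (push 6): stack=[6] mem=[0,0,0,0]
After op 4 (push 17): stack=[6,17] mem=[0,0,0,0]
After op 5 (RCL M0): stack=[6,17,0] mem=[0,0,0,0]
After op 6 (STO M0): stack=[6,17] mem=[0,0,0,0]
After op 7 (dup): stack=[6,17,17] mem=[0,0,0,0]
After op 8 (dup): stack=[6,17,17,17] mem=[0,0,0,0]
After op 9 (+): stack=[6,17,34] mem=[0,0,0,0]
After op 10 (STO M3): stack=[6,17] mem=[0,0,0,34]
After op 11 (pop): stack=[6] mem=[0,0,0,34]
After op 12 (pop): stack=[empty] mem=[0,0,0,34]
After op 13 (RCL M3): stack=[34] mem=[0,0,0,34]
After op 14 (STO M0): stack=[empty] mem=[34,0,0,34]
After op 15 (RCL M3): stack=[34] mem=[34,0,0,34]
After op 16 (STO M3): stack=[empty] mem=[34,0,0,34]
After op 17 (RCL M0): stack=[34] mem=[34,0,0,34]

Answer: [34]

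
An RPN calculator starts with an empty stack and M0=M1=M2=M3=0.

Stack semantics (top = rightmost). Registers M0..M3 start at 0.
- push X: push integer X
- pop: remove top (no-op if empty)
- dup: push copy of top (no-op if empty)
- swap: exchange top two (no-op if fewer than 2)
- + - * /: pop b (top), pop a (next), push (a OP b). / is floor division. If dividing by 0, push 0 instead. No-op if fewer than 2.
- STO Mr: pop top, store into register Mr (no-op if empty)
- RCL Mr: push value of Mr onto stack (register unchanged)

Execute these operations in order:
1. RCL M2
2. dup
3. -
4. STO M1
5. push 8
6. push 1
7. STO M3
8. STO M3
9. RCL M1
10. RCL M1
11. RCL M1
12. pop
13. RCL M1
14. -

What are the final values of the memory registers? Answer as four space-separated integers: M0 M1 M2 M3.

Answer: 0 0 0 8

Derivation:
After op 1 (RCL M2): stack=[0] mem=[0,0,0,0]
After op 2 (dup): stack=[0,0] mem=[0,0,0,0]
After op 3 (-): stack=[0] mem=[0,0,0,0]
After op 4 (STO M1): stack=[empty] mem=[0,0,0,0]
After op 5 (push 8): stack=[8] mem=[0,0,0,0]
After op 6 (push 1): stack=[8,1] mem=[0,0,0,0]
After op 7 (STO M3): stack=[8] mem=[0,0,0,1]
After op 8 (STO M3): stack=[empty] mem=[0,0,0,8]
After op 9 (RCL M1): stack=[0] mem=[0,0,0,8]
After op 10 (RCL M1): stack=[0,0] mem=[0,0,0,8]
After op 11 (RCL M1): stack=[0,0,0] mem=[0,0,0,8]
After op 12 (pop): stack=[0,0] mem=[0,0,0,8]
After op 13 (RCL M1): stack=[0,0,0] mem=[0,0,0,8]
After op 14 (-): stack=[0,0] mem=[0,0,0,8]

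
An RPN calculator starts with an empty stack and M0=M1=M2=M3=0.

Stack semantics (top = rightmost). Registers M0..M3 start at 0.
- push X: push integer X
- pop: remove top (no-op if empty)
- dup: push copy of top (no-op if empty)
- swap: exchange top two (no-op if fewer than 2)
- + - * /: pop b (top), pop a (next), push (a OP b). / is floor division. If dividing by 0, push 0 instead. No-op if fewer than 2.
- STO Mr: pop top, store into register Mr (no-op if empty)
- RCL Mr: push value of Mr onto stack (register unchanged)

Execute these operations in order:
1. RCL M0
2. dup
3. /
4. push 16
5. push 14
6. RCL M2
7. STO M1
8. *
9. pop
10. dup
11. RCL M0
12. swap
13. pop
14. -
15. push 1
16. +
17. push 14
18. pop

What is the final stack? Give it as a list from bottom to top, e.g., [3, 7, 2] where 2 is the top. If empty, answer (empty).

Answer: [1]

Derivation:
After op 1 (RCL M0): stack=[0] mem=[0,0,0,0]
After op 2 (dup): stack=[0,0] mem=[0,0,0,0]
After op 3 (/): stack=[0] mem=[0,0,0,0]
After op 4 (push 16): stack=[0,16] mem=[0,0,0,0]
After op 5 (push 14): stack=[0,16,14] mem=[0,0,0,0]
After op 6 (RCL M2): stack=[0,16,14,0] mem=[0,0,0,0]
After op 7 (STO M1): stack=[0,16,14] mem=[0,0,0,0]
After op 8 (*): stack=[0,224] mem=[0,0,0,0]
After op 9 (pop): stack=[0] mem=[0,0,0,0]
After op 10 (dup): stack=[0,0] mem=[0,0,0,0]
After op 11 (RCL M0): stack=[0,0,0] mem=[0,0,0,0]
After op 12 (swap): stack=[0,0,0] mem=[0,0,0,0]
After op 13 (pop): stack=[0,0] mem=[0,0,0,0]
After op 14 (-): stack=[0] mem=[0,0,0,0]
After op 15 (push 1): stack=[0,1] mem=[0,0,0,0]
After op 16 (+): stack=[1] mem=[0,0,0,0]
After op 17 (push 14): stack=[1,14] mem=[0,0,0,0]
After op 18 (pop): stack=[1] mem=[0,0,0,0]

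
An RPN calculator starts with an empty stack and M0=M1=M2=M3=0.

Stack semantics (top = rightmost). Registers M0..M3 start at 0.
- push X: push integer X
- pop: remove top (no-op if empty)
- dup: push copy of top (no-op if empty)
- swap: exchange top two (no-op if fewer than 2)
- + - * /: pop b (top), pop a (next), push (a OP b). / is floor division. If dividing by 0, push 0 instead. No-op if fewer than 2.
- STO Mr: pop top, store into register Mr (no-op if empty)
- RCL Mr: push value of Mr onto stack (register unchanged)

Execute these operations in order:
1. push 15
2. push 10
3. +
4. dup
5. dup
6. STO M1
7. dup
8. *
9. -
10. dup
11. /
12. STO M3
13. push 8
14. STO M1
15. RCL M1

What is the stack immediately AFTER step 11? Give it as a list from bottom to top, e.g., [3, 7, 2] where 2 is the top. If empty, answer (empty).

After op 1 (push 15): stack=[15] mem=[0,0,0,0]
After op 2 (push 10): stack=[15,10] mem=[0,0,0,0]
After op 3 (+): stack=[25] mem=[0,0,0,0]
After op 4 (dup): stack=[25,25] mem=[0,0,0,0]
After op 5 (dup): stack=[25,25,25] mem=[0,0,0,0]
After op 6 (STO M1): stack=[25,25] mem=[0,25,0,0]
After op 7 (dup): stack=[25,25,25] mem=[0,25,0,0]
After op 8 (*): stack=[25,625] mem=[0,25,0,0]
After op 9 (-): stack=[-600] mem=[0,25,0,0]
After op 10 (dup): stack=[-600,-600] mem=[0,25,0,0]
After op 11 (/): stack=[1] mem=[0,25,0,0]

[1]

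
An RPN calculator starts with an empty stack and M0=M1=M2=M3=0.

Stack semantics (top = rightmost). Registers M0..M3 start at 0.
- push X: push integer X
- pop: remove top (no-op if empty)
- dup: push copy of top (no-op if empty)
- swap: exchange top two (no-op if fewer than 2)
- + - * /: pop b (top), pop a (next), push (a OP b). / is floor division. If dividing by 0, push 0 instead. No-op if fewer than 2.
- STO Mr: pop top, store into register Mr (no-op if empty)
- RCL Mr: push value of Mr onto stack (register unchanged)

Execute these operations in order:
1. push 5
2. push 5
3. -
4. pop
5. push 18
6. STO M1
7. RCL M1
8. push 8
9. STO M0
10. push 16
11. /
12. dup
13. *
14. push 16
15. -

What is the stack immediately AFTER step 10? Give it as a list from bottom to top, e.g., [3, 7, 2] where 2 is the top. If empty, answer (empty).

After op 1 (push 5): stack=[5] mem=[0,0,0,0]
After op 2 (push 5): stack=[5,5] mem=[0,0,0,0]
After op 3 (-): stack=[0] mem=[0,0,0,0]
After op 4 (pop): stack=[empty] mem=[0,0,0,0]
After op 5 (push 18): stack=[18] mem=[0,0,0,0]
After op 6 (STO M1): stack=[empty] mem=[0,18,0,0]
After op 7 (RCL M1): stack=[18] mem=[0,18,0,0]
After op 8 (push 8): stack=[18,8] mem=[0,18,0,0]
After op 9 (STO M0): stack=[18] mem=[8,18,0,0]
After op 10 (push 16): stack=[18,16] mem=[8,18,0,0]

[18, 16]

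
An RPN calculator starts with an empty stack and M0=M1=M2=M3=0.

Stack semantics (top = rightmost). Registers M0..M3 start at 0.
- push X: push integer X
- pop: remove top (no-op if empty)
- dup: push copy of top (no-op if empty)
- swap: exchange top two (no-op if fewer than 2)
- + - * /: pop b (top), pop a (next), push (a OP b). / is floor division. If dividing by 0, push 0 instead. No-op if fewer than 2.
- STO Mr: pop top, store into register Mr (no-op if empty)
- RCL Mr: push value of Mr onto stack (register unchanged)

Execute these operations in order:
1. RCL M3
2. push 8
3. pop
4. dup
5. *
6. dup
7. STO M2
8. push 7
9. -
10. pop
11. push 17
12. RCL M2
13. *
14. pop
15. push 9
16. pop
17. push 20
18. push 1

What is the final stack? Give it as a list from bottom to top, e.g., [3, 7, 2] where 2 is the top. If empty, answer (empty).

After op 1 (RCL M3): stack=[0] mem=[0,0,0,0]
After op 2 (push 8): stack=[0,8] mem=[0,0,0,0]
After op 3 (pop): stack=[0] mem=[0,0,0,0]
After op 4 (dup): stack=[0,0] mem=[0,0,0,0]
After op 5 (*): stack=[0] mem=[0,0,0,0]
After op 6 (dup): stack=[0,0] mem=[0,0,0,0]
After op 7 (STO M2): stack=[0] mem=[0,0,0,0]
After op 8 (push 7): stack=[0,7] mem=[0,0,0,0]
After op 9 (-): stack=[-7] mem=[0,0,0,0]
After op 10 (pop): stack=[empty] mem=[0,0,0,0]
After op 11 (push 17): stack=[17] mem=[0,0,0,0]
After op 12 (RCL M2): stack=[17,0] mem=[0,0,0,0]
After op 13 (*): stack=[0] mem=[0,0,0,0]
After op 14 (pop): stack=[empty] mem=[0,0,0,0]
After op 15 (push 9): stack=[9] mem=[0,0,0,0]
After op 16 (pop): stack=[empty] mem=[0,0,0,0]
After op 17 (push 20): stack=[20] mem=[0,0,0,0]
After op 18 (push 1): stack=[20,1] mem=[0,0,0,0]

Answer: [20, 1]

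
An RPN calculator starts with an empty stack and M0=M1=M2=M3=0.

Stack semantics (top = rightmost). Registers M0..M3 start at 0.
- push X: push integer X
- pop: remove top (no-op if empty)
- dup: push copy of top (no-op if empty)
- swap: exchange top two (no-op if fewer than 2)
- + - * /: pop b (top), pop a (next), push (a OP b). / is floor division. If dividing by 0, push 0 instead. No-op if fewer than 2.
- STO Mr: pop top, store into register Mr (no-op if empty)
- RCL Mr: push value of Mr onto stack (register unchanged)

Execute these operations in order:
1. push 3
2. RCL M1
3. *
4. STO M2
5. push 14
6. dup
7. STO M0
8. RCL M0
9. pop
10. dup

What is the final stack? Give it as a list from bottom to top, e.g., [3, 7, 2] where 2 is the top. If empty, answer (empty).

After op 1 (push 3): stack=[3] mem=[0,0,0,0]
After op 2 (RCL M1): stack=[3,0] mem=[0,0,0,0]
After op 3 (*): stack=[0] mem=[0,0,0,0]
After op 4 (STO M2): stack=[empty] mem=[0,0,0,0]
After op 5 (push 14): stack=[14] mem=[0,0,0,0]
After op 6 (dup): stack=[14,14] mem=[0,0,0,0]
After op 7 (STO M0): stack=[14] mem=[14,0,0,0]
After op 8 (RCL M0): stack=[14,14] mem=[14,0,0,0]
After op 9 (pop): stack=[14] mem=[14,0,0,0]
After op 10 (dup): stack=[14,14] mem=[14,0,0,0]

Answer: [14, 14]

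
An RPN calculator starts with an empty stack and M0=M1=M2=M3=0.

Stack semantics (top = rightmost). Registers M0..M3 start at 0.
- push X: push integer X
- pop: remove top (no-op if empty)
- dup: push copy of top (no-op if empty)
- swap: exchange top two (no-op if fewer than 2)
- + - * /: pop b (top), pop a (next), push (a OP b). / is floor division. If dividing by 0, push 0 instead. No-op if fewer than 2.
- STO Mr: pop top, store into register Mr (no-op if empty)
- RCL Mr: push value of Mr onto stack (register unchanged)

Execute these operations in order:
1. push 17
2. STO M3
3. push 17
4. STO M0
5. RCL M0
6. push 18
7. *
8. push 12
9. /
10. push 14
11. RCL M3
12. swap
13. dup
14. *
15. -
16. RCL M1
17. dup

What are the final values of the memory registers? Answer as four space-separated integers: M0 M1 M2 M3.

Answer: 17 0 0 17

Derivation:
After op 1 (push 17): stack=[17] mem=[0,0,0,0]
After op 2 (STO M3): stack=[empty] mem=[0,0,0,17]
After op 3 (push 17): stack=[17] mem=[0,0,0,17]
After op 4 (STO M0): stack=[empty] mem=[17,0,0,17]
After op 5 (RCL M0): stack=[17] mem=[17,0,0,17]
After op 6 (push 18): stack=[17,18] mem=[17,0,0,17]
After op 7 (*): stack=[306] mem=[17,0,0,17]
After op 8 (push 12): stack=[306,12] mem=[17,0,0,17]
After op 9 (/): stack=[25] mem=[17,0,0,17]
After op 10 (push 14): stack=[25,14] mem=[17,0,0,17]
After op 11 (RCL M3): stack=[25,14,17] mem=[17,0,0,17]
After op 12 (swap): stack=[25,17,14] mem=[17,0,0,17]
After op 13 (dup): stack=[25,17,14,14] mem=[17,0,0,17]
After op 14 (*): stack=[25,17,196] mem=[17,0,0,17]
After op 15 (-): stack=[25,-179] mem=[17,0,0,17]
After op 16 (RCL M1): stack=[25,-179,0] mem=[17,0,0,17]
After op 17 (dup): stack=[25,-179,0,0] mem=[17,0,0,17]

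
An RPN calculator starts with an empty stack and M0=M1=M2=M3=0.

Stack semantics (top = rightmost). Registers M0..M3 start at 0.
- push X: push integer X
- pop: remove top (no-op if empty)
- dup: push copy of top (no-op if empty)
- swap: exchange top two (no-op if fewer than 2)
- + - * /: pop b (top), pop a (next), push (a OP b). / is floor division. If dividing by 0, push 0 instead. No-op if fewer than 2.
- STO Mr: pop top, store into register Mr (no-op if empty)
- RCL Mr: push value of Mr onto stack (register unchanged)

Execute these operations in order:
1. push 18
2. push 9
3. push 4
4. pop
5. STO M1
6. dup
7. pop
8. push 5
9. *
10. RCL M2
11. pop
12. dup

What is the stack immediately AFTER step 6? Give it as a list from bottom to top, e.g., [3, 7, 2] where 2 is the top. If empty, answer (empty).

After op 1 (push 18): stack=[18] mem=[0,0,0,0]
After op 2 (push 9): stack=[18,9] mem=[0,0,0,0]
After op 3 (push 4): stack=[18,9,4] mem=[0,0,0,0]
After op 4 (pop): stack=[18,9] mem=[0,0,0,0]
After op 5 (STO M1): stack=[18] mem=[0,9,0,0]
After op 6 (dup): stack=[18,18] mem=[0,9,0,0]

[18, 18]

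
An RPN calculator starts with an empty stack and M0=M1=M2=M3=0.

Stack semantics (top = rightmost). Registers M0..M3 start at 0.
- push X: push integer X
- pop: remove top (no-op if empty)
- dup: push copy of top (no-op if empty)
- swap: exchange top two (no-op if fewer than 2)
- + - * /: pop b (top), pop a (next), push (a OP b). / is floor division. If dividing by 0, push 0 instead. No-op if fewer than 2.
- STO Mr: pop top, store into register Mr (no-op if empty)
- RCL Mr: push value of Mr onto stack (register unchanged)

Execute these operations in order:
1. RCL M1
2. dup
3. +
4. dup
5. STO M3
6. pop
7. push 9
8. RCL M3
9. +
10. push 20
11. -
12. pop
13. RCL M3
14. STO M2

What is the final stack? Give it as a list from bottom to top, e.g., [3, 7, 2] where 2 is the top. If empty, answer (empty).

Answer: (empty)

Derivation:
After op 1 (RCL M1): stack=[0] mem=[0,0,0,0]
After op 2 (dup): stack=[0,0] mem=[0,0,0,0]
After op 3 (+): stack=[0] mem=[0,0,0,0]
After op 4 (dup): stack=[0,0] mem=[0,0,0,0]
After op 5 (STO M3): stack=[0] mem=[0,0,0,0]
After op 6 (pop): stack=[empty] mem=[0,0,0,0]
After op 7 (push 9): stack=[9] mem=[0,0,0,0]
After op 8 (RCL M3): stack=[9,0] mem=[0,0,0,0]
After op 9 (+): stack=[9] mem=[0,0,0,0]
After op 10 (push 20): stack=[9,20] mem=[0,0,0,0]
After op 11 (-): stack=[-11] mem=[0,0,0,0]
After op 12 (pop): stack=[empty] mem=[0,0,0,0]
After op 13 (RCL M3): stack=[0] mem=[0,0,0,0]
After op 14 (STO M2): stack=[empty] mem=[0,0,0,0]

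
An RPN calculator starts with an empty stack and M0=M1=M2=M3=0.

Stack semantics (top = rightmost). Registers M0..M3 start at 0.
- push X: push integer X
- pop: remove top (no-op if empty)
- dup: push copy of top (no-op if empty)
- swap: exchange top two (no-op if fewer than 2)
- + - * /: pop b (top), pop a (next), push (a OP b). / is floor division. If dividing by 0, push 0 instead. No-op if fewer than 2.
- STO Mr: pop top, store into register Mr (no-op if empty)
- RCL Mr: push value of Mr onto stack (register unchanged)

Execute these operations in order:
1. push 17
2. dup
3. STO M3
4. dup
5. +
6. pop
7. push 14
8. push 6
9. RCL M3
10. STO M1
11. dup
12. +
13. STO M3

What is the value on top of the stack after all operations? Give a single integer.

After op 1 (push 17): stack=[17] mem=[0,0,0,0]
After op 2 (dup): stack=[17,17] mem=[0,0,0,0]
After op 3 (STO M3): stack=[17] mem=[0,0,0,17]
After op 4 (dup): stack=[17,17] mem=[0,0,0,17]
After op 5 (+): stack=[34] mem=[0,0,0,17]
After op 6 (pop): stack=[empty] mem=[0,0,0,17]
After op 7 (push 14): stack=[14] mem=[0,0,0,17]
After op 8 (push 6): stack=[14,6] mem=[0,0,0,17]
After op 9 (RCL M3): stack=[14,6,17] mem=[0,0,0,17]
After op 10 (STO M1): stack=[14,6] mem=[0,17,0,17]
After op 11 (dup): stack=[14,6,6] mem=[0,17,0,17]
After op 12 (+): stack=[14,12] mem=[0,17,0,17]
After op 13 (STO M3): stack=[14] mem=[0,17,0,12]

Answer: 14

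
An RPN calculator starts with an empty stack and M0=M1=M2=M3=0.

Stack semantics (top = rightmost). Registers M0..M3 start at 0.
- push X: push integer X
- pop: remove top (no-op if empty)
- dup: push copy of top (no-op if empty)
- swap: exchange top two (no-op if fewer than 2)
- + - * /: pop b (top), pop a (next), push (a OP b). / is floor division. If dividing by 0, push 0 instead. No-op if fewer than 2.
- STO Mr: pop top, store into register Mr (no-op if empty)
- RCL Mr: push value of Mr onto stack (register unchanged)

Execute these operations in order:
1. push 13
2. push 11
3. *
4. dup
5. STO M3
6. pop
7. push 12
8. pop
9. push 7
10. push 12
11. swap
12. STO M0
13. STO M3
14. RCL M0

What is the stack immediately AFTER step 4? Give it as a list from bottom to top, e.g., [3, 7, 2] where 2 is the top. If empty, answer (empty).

After op 1 (push 13): stack=[13] mem=[0,0,0,0]
After op 2 (push 11): stack=[13,11] mem=[0,0,0,0]
After op 3 (*): stack=[143] mem=[0,0,0,0]
After op 4 (dup): stack=[143,143] mem=[0,0,0,0]

[143, 143]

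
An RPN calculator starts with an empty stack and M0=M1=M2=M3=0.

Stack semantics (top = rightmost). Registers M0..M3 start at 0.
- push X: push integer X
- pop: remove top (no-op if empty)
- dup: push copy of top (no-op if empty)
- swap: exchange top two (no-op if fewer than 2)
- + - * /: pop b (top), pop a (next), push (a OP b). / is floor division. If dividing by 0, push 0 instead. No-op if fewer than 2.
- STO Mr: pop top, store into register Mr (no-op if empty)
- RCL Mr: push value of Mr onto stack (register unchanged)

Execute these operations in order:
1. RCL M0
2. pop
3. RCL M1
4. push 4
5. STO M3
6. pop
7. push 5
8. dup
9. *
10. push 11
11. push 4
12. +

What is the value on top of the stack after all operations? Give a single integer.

Answer: 15

Derivation:
After op 1 (RCL M0): stack=[0] mem=[0,0,0,0]
After op 2 (pop): stack=[empty] mem=[0,0,0,0]
After op 3 (RCL M1): stack=[0] mem=[0,0,0,0]
After op 4 (push 4): stack=[0,4] mem=[0,0,0,0]
After op 5 (STO M3): stack=[0] mem=[0,0,0,4]
After op 6 (pop): stack=[empty] mem=[0,0,0,4]
After op 7 (push 5): stack=[5] mem=[0,0,0,4]
After op 8 (dup): stack=[5,5] mem=[0,0,0,4]
After op 9 (*): stack=[25] mem=[0,0,0,4]
After op 10 (push 11): stack=[25,11] mem=[0,0,0,4]
After op 11 (push 4): stack=[25,11,4] mem=[0,0,0,4]
After op 12 (+): stack=[25,15] mem=[0,0,0,4]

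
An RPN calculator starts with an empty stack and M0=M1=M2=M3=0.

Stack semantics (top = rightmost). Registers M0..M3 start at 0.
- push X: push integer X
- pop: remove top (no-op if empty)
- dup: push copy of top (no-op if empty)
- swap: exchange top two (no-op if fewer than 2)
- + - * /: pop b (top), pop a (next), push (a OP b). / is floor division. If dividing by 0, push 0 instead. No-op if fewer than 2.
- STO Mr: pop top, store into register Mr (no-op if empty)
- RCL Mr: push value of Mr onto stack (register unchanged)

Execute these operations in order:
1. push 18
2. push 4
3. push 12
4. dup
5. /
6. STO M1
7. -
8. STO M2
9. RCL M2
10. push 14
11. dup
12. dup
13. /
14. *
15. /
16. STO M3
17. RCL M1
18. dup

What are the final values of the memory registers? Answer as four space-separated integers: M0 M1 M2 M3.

After op 1 (push 18): stack=[18] mem=[0,0,0,0]
After op 2 (push 4): stack=[18,4] mem=[0,0,0,0]
After op 3 (push 12): stack=[18,4,12] mem=[0,0,0,0]
After op 4 (dup): stack=[18,4,12,12] mem=[0,0,0,0]
After op 5 (/): stack=[18,4,1] mem=[0,0,0,0]
After op 6 (STO M1): stack=[18,4] mem=[0,1,0,0]
After op 7 (-): stack=[14] mem=[0,1,0,0]
After op 8 (STO M2): stack=[empty] mem=[0,1,14,0]
After op 9 (RCL M2): stack=[14] mem=[0,1,14,0]
After op 10 (push 14): stack=[14,14] mem=[0,1,14,0]
After op 11 (dup): stack=[14,14,14] mem=[0,1,14,0]
After op 12 (dup): stack=[14,14,14,14] mem=[0,1,14,0]
After op 13 (/): stack=[14,14,1] mem=[0,1,14,0]
After op 14 (*): stack=[14,14] mem=[0,1,14,0]
After op 15 (/): stack=[1] mem=[0,1,14,0]
After op 16 (STO M3): stack=[empty] mem=[0,1,14,1]
After op 17 (RCL M1): stack=[1] mem=[0,1,14,1]
After op 18 (dup): stack=[1,1] mem=[0,1,14,1]

Answer: 0 1 14 1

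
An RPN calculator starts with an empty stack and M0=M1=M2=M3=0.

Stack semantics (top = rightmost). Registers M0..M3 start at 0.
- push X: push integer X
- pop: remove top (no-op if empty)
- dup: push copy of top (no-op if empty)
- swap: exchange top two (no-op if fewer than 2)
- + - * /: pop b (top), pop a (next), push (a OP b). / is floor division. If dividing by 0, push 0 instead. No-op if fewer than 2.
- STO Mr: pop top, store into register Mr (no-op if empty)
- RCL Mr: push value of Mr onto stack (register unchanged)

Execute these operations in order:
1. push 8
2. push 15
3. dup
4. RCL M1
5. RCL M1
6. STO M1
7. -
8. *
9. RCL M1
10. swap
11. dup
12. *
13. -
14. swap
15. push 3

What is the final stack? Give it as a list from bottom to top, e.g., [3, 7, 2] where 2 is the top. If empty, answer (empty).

After op 1 (push 8): stack=[8] mem=[0,0,0,0]
After op 2 (push 15): stack=[8,15] mem=[0,0,0,0]
After op 3 (dup): stack=[8,15,15] mem=[0,0,0,0]
After op 4 (RCL M1): stack=[8,15,15,0] mem=[0,0,0,0]
After op 5 (RCL M1): stack=[8,15,15,0,0] mem=[0,0,0,0]
After op 6 (STO M1): stack=[8,15,15,0] mem=[0,0,0,0]
After op 7 (-): stack=[8,15,15] mem=[0,0,0,0]
After op 8 (*): stack=[8,225] mem=[0,0,0,0]
After op 9 (RCL M1): stack=[8,225,0] mem=[0,0,0,0]
After op 10 (swap): stack=[8,0,225] mem=[0,0,0,0]
After op 11 (dup): stack=[8,0,225,225] mem=[0,0,0,0]
After op 12 (*): stack=[8,0,50625] mem=[0,0,0,0]
After op 13 (-): stack=[8,-50625] mem=[0,0,0,0]
After op 14 (swap): stack=[-50625,8] mem=[0,0,0,0]
After op 15 (push 3): stack=[-50625,8,3] mem=[0,0,0,0]

Answer: [-50625, 8, 3]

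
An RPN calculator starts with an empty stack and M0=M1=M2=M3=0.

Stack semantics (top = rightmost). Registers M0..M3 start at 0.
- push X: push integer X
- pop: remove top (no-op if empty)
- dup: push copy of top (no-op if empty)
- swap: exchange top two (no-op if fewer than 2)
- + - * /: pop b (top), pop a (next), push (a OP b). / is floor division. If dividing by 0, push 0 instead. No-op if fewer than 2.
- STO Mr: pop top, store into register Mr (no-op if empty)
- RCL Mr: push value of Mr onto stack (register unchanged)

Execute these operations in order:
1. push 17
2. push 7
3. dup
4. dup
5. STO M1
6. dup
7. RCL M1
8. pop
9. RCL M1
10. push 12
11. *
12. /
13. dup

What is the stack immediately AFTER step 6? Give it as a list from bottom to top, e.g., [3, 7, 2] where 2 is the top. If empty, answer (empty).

After op 1 (push 17): stack=[17] mem=[0,0,0,0]
After op 2 (push 7): stack=[17,7] mem=[0,0,0,0]
After op 3 (dup): stack=[17,7,7] mem=[0,0,0,0]
After op 4 (dup): stack=[17,7,7,7] mem=[0,0,0,0]
After op 5 (STO M1): stack=[17,7,7] mem=[0,7,0,0]
After op 6 (dup): stack=[17,7,7,7] mem=[0,7,0,0]

[17, 7, 7, 7]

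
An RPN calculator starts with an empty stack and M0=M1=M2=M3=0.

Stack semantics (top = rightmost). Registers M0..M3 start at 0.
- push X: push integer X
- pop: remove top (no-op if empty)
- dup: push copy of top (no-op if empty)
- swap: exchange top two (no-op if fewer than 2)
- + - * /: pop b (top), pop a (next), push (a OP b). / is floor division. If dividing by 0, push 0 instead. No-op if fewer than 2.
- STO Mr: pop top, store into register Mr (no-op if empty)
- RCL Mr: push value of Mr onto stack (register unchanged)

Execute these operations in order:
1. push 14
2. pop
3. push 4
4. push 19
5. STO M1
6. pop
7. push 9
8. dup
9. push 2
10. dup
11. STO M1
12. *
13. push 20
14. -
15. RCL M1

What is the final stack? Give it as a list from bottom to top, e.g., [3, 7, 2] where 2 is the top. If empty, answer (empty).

After op 1 (push 14): stack=[14] mem=[0,0,0,0]
After op 2 (pop): stack=[empty] mem=[0,0,0,0]
After op 3 (push 4): stack=[4] mem=[0,0,0,0]
After op 4 (push 19): stack=[4,19] mem=[0,0,0,0]
After op 5 (STO M1): stack=[4] mem=[0,19,0,0]
After op 6 (pop): stack=[empty] mem=[0,19,0,0]
After op 7 (push 9): stack=[9] mem=[0,19,0,0]
After op 8 (dup): stack=[9,9] mem=[0,19,0,0]
After op 9 (push 2): stack=[9,9,2] mem=[0,19,0,0]
After op 10 (dup): stack=[9,9,2,2] mem=[0,19,0,0]
After op 11 (STO M1): stack=[9,9,2] mem=[0,2,0,0]
After op 12 (*): stack=[9,18] mem=[0,2,0,0]
After op 13 (push 20): stack=[9,18,20] mem=[0,2,0,0]
After op 14 (-): stack=[9,-2] mem=[0,2,0,0]
After op 15 (RCL M1): stack=[9,-2,2] mem=[0,2,0,0]

Answer: [9, -2, 2]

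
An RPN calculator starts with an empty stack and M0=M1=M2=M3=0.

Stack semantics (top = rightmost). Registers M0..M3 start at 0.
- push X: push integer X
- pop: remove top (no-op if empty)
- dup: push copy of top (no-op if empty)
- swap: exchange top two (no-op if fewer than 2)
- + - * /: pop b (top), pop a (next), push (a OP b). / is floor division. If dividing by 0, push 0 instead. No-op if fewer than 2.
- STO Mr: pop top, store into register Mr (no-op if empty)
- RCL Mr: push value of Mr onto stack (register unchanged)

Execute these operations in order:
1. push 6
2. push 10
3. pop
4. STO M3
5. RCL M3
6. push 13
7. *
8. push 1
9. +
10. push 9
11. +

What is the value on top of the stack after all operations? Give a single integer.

After op 1 (push 6): stack=[6] mem=[0,0,0,0]
After op 2 (push 10): stack=[6,10] mem=[0,0,0,0]
After op 3 (pop): stack=[6] mem=[0,0,0,0]
After op 4 (STO M3): stack=[empty] mem=[0,0,0,6]
After op 5 (RCL M3): stack=[6] mem=[0,0,0,6]
After op 6 (push 13): stack=[6,13] mem=[0,0,0,6]
After op 7 (*): stack=[78] mem=[0,0,0,6]
After op 8 (push 1): stack=[78,1] mem=[0,0,0,6]
After op 9 (+): stack=[79] mem=[0,0,0,6]
After op 10 (push 9): stack=[79,9] mem=[0,0,0,6]
After op 11 (+): stack=[88] mem=[0,0,0,6]

Answer: 88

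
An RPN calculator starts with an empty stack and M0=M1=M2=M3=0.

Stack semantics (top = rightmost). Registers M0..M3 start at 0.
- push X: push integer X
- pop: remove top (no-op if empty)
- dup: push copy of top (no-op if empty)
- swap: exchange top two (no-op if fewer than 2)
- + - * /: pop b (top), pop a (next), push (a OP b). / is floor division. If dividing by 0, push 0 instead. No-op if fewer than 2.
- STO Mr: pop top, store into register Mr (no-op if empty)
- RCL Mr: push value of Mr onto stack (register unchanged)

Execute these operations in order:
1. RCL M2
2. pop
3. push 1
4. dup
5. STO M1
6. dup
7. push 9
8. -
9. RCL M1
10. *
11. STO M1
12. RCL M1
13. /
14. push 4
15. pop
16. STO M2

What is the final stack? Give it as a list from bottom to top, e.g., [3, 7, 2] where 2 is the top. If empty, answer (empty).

After op 1 (RCL M2): stack=[0] mem=[0,0,0,0]
After op 2 (pop): stack=[empty] mem=[0,0,0,0]
After op 3 (push 1): stack=[1] mem=[0,0,0,0]
After op 4 (dup): stack=[1,1] mem=[0,0,0,0]
After op 5 (STO M1): stack=[1] mem=[0,1,0,0]
After op 6 (dup): stack=[1,1] mem=[0,1,0,0]
After op 7 (push 9): stack=[1,1,9] mem=[0,1,0,0]
After op 8 (-): stack=[1,-8] mem=[0,1,0,0]
After op 9 (RCL M1): stack=[1,-8,1] mem=[0,1,0,0]
After op 10 (*): stack=[1,-8] mem=[0,1,0,0]
After op 11 (STO M1): stack=[1] mem=[0,-8,0,0]
After op 12 (RCL M1): stack=[1,-8] mem=[0,-8,0,0]
After op 13 (/): stack=[-1] mem=[0,-8,0,0]
After op 14 (push 4): stack=[-1,4] mem=[0,-8,0,0]
After op 15 (pop): stack=[-1] mem=[0,-8,0,0]
After op 16 (STO M2): stack=[empty] mem=[0,-8,-1,0]

Answer: (empty)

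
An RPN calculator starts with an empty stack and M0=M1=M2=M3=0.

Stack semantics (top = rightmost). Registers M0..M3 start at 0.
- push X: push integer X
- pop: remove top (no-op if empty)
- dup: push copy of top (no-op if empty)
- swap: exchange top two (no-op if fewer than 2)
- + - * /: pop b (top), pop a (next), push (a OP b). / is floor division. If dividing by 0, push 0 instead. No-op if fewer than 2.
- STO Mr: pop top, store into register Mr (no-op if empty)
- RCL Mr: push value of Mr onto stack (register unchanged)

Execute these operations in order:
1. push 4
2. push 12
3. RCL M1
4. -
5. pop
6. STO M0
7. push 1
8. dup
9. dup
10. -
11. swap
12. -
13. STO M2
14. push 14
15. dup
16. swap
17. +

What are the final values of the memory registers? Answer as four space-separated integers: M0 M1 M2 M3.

After op 1 (push 4): stack=[4] mem=[0,0,0,0]
After op 2 (push 12): stack=[4,12] mem=[0,0,0,0]
After op 3 (RCL M1): stack=[4,12,0] mem=[0,0,0,0]
After op 4 (-): stack=[4,12] mem=[0,0,0,0]
After op 5 (pop): stack=[4] mem=[0,0,0,0]
After op 6 (STO M0): stack=[empty] mem=[4,0,0,0]
After op 7 (push 1): stack=[1] mem=[4,0,0,0]
After op 8 (dup): stack=[1,1] mem=[4,0,0,0]
After op 9 (dup): stack=[1,1,1] mem=[4,0,0,0]
After op 10 (-): stack=[1,0] mem=[4,0,0,0]
After op 11 (swap): stack=[0,1] mem=[4,0,0,0]
After op 12 (-): stack=[-1] mem=[4,0,0,0]
After op 13 (STO M2): stack=[empty] mem=[4,0,-1,0]
After op 14 (push 14): stack=[14] mem=[4,0,-1,0]
After op 15 (dup): stack=[14,14] mem=[4,0,-1,0]
After op 16 (swap): stack=[14,14] mem=[4,0,-1,0]
After op 17 (+): stack=[28] mem=[4,0,-1,0]

Answer: 4 0 -1 0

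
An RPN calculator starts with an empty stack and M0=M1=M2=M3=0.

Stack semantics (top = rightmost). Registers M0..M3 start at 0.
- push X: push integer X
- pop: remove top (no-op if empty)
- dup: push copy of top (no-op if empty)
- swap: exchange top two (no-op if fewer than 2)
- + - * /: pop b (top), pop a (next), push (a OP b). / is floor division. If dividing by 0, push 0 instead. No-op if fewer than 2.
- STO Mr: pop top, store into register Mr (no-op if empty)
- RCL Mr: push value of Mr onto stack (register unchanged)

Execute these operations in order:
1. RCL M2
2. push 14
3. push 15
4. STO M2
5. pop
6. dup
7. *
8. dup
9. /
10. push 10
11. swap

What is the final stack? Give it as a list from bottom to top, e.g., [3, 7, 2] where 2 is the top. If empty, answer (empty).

After op 1 (RCL M2): stack=[0] mem=[0,0,0,0]
After op 2 (push 14): stack=[0,14] mem=[0,0,0,0]
After op 3 (push 15): stack=[0,14,15] mem=[0,0,0,0]
After op 4 (STO M2): stack=[0,14] mem=[0,0,15,0]
After op 5 (pop): stack=[0] mem=[0,0,15,0]
After op 6 (dup): stack=[0,0] mem=[0,0,15,0]
After op 7 (*): stack=[0] mem=[0,0,15,0]
After op 8 (dup): stack=[0,0] mem=[0,0,15,0]
After op 9 (/): stack=[0] mem=[0,0,15,0]
After op 10 (push 10): stack=[0,10] mem=[0,0,15,0]
After op 11 (swap): stack=[10,0] mem=[0,0,15,0]

Answer: [10, 0]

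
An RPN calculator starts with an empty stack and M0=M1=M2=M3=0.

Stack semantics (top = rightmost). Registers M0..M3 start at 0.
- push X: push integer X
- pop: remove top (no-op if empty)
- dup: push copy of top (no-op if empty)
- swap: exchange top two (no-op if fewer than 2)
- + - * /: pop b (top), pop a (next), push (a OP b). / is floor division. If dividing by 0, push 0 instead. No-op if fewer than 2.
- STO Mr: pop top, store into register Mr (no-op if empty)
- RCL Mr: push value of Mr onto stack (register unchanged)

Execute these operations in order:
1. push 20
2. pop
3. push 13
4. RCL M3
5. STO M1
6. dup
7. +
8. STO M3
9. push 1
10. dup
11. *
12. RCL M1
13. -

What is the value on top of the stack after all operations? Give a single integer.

Answer: 1

Derivation:
After op 1 (push 20): stack=[20] mem=[0,0,0,0]
After op 2 (pop): stack=[empty] mem=[0,0,0,0]
After op 3 (push 13): stack=[13] mem=[0,0,0,0]
After op 4 (RCL M3): stack=[13,0] mem=[0,0,0,0]
After op 5 (STO M1): stack=[13] mem=[0,0,0,0]
After op 6 (dup): stack=[13,13] mem=[0,0,0,0]
After op 7 (+): stack=[26] mem=[0,0,0,0]
After op 8 (STO M3): stack=[empty] mem=[0,0,0,26]
After op 9 (push 1): stack=[1] mem=[0,0,0,26]
After op 10 (dup): stack=[1,1] mem=[0,0,0,26]
After op 11 (*): stack=[1] mem=[0,0,0,26]
After op 12 (RCL M1): stack=[1,0] mem=[0,0,0,26]
After op 13 (-): stack=[1] mem=[0,0,0,26]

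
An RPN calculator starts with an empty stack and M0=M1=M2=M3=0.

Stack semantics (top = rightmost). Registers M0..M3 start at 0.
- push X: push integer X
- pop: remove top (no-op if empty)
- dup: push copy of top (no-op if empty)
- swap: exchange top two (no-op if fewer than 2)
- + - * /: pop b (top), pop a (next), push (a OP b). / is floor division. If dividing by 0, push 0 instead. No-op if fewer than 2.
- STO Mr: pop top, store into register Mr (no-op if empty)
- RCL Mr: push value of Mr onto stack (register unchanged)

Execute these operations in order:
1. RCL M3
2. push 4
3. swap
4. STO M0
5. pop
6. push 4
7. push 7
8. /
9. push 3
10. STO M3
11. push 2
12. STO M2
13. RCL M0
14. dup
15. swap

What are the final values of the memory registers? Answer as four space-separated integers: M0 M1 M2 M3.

After op 1 (RCL M3): stack=[0] mem=[0,0,0,0]
After op 2 (push 4): stack=[0,4] mem=[0,0,0,0]
After op 3 (swap): stack=[4,0] mem=[0,0,0,0]
After op 4 (STO M0): stack=[4] mem=[0,0,0,0]
After op 5 (pop): stack=[empty] mem=[0,0,0,0]
After op 6 (push 4): stack=[4] mem=[0,0,0,0]
After op 7 (push 7): stack=[4,7] mem=[0,0,0,0]
After op 8 (/): stack=[0] mem=[0,0,0,0]
After op 9 (push 3): stack=[0,3] mem=[0,0,0,0]
After op 10 (STO M3): stack=[0] mem=[0,0,0,3]
After op 11 (push 2): stack=[0,2] mem=[0,0,0,3]
After op 12 (STO M2): stack=[0] mem=[0,0,2,3]
After op 13 (RCL M0): stack=[0,0] mem=[0,0,2,3]
After op 14 (dup): stack=[0,0,0] mem=[0,0,2,3]
After op 15 (swap): stack=[0,0,0] mem=[0,0,2,3]

Answer: 0 0 2 3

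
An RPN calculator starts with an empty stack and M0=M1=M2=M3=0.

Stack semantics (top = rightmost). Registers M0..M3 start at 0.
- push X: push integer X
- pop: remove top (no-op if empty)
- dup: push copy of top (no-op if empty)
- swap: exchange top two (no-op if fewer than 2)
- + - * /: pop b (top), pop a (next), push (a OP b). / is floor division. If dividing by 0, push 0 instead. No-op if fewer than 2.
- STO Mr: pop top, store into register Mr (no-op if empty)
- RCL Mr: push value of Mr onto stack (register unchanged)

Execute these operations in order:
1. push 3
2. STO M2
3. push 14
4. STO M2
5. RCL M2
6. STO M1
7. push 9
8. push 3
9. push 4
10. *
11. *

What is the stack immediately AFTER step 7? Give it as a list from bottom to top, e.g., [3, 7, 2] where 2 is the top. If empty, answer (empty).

After op 1 (push 3): stack=[3] mem=[0,0,0,0]
After op 2 (STO M2): stack=[empty] mem=[0,0,3,0]
After op 3 (push 14): stack=[14] mem=[0,0,3,0]
After op 4 (STO M2): stack=[empty] mem=[0,0,14,0]
After op 5 (RCL M2): stack=[14] mem=[0,0,14,0]
After op 6 (STO M1): stack=[empty] mem=[0,14,14,0]
After op 7 (push 9): stack=[9] mem=[0,14,14,0]

[9]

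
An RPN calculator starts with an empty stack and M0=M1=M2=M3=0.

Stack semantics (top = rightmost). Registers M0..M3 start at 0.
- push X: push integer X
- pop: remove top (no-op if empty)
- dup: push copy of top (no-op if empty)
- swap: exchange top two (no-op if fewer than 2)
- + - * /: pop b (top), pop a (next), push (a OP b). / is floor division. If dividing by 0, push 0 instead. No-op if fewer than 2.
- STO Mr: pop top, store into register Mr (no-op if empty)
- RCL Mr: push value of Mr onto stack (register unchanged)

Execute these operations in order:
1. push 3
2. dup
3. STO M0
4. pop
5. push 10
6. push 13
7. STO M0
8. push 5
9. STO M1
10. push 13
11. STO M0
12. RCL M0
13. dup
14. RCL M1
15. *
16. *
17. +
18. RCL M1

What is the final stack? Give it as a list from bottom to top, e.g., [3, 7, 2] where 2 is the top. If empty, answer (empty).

Answer: [855, 5]

Derivation:
After op 1 (push 3): stack=[3] mem=[0,0,0,0]
After op 2 (dup): stack=[3,3] mem=[0,0,0,0]
After op 3 (STO M0): stack=[3] mem=[3,0,0,0]
After op 4 (pop): stack=[empty] mem=[3,0,0,0]
After op 5 (push 10): stack=[10] mem=[3,0,0,0]
After op 6 (push 13): stack=[10,13] mem=[3,0,0,0]
After op 7 (STO M0): stack=[10] mem=[13,0,0,0]
After op 8 (push 5): stack=[10,5] mem=[13,0,0,0]
After op 9 (STO M1): stack=[10] mem=[13,5,0,0]
After op 10 (push 13): stack=[10,13] mem=[13,5,0,0]
After op 11 (STO M0): stack=[10] mem=[13,5,0,0]
After op 12 (RCL M0): stack=[10,13] mem=[13,5,0,0]
After op 13 (dup): stack=[10,13,13] mem=[13,5,0,0]
After op 14 (RCL M1): stack=[10,13,13,5] mem=[13,5,0,0]
After op 15 (*): stack=[10,13,65] mem=[13,5,0,0]
After op 16 (*): stack=[10,845] mem=[13,5,0,0]
After op 17 (+): stack=[855] mem=[13,5,0,0]
After op 18 (RCL M1): stack=[855,5] mem=[13,5,0,0]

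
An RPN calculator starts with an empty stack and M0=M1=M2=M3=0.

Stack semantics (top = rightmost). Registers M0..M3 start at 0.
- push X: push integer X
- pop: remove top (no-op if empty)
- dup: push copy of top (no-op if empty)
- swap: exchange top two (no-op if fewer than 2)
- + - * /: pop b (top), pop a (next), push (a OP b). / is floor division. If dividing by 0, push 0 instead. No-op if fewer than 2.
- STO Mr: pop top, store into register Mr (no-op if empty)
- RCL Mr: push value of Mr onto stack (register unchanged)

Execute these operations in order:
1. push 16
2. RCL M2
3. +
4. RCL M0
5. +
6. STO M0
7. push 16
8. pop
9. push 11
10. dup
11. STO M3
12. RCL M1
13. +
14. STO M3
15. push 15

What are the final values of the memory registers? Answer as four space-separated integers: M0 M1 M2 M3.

After op 1 (push 16): stack=[16] mem=[0,0,0,0]
After op 2 (RCL M2): stack=[16,0] mem=[0,0,0,0]
After op 3 (+): stack=[16] mem=[0,0,0,0]
After op 4 (RCL M0): stack=[16,0] mem=[0,0,0,0]
After op 5 (+): stack=[16] mem=[0,0,0,0]
After op 6 (STO M0): stack=[empty] mem=[16,0,0,0]
After op 7 (push 16): stack=[16] mem=[16,0,0,0]
After op 8 (pop): stack=[empty] mem=[16,0,0,0]
After op 9 (push 11): stack=[11] mem=[16,0,0,0]
After op 10 (dup): stack=[11,11] mem=[16,0,0,0]
After op 11 (STO M3): stack=[11] mem=[16,0,0,11]
After op 12 (RCL M1): stack=[11,0] mem=[16,0,0,11]
After op 13 (+): stack=[11] mem=[16,0,0,11]
After op 14 (STO M3): stack=[empty] mem=[16,0,0,11]
After op 15 (push 15): stack=[15] mem=[16,0,0,11]

Answer: 16 0 0 11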